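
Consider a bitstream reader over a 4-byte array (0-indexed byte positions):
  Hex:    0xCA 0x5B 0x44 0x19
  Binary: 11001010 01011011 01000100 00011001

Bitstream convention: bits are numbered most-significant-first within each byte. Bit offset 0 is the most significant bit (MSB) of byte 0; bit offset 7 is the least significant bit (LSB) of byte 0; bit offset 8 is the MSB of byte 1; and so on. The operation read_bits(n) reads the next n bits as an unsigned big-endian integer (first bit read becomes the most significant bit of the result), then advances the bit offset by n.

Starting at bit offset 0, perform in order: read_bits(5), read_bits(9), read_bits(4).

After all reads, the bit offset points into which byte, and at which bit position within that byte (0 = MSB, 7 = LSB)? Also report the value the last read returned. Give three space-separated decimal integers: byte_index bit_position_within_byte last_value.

Answer: 2 2 13

Derivation:
Read 1: bits[0:5] width=5 -> value=25 (bin 11001); offset now 5 = byte 0 bit 5; 27 bits remain
Read 2: bits[5:14] width=9 -> value=150 (bin 010010110); offset now 14 = byte 1 bit 6; 18 bits remain
Read 3: bits[14:18] width=4 -> value=13 (bin 1101); offset now 18 = byte 2 bit 2; 14 bits remain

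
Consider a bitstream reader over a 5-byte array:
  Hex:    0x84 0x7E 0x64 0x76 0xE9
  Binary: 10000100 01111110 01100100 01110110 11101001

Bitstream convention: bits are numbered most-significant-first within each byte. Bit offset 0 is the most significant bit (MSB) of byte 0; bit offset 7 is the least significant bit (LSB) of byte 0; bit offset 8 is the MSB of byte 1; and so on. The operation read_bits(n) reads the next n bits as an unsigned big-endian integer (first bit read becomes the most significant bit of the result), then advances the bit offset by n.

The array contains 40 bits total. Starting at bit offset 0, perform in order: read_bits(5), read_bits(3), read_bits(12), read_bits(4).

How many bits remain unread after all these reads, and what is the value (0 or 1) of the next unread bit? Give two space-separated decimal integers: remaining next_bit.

Read 1: bits[0:5] width=5 -> value=16 (bin 10000); offset now 5 = byte 0 bit 5; 35 bits remain
Read 2: bits[5:8] width=3 -> value=4 (bin 100); offset now 8 = byte 1 bit 0; 32 bits remain
Read 3: bits[8:20] width=12 -> value=2022 (bin 011111100110); offset now 20 = byte 2 bit 4; 20 bits remain
Read 4: bits[20:24] width=4 -> value=4 (bin 0100); offset now 24 = byte 3 bit 0; 16 bits remain

Answer: 16 0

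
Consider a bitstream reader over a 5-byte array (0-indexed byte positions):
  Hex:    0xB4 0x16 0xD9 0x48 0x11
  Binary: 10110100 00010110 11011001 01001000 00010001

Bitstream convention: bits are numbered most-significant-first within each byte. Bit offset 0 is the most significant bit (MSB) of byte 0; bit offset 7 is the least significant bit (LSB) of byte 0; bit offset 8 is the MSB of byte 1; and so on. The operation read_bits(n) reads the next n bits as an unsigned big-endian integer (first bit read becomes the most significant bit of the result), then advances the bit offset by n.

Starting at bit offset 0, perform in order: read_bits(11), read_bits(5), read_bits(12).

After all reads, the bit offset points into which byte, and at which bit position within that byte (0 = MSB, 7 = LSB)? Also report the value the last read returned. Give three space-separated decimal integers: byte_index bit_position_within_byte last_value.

Answer: 3 4 3476

Derivation:
Read 1: bits[0:11] width=11 -> value=1440 (bin 10110100000); offset now 11 = byte 1 bit 3; 29 bits remain
Read 2: bits[11:16] width=5 -> value=22 (bin 10110); offset now 16 = byte 2 bit 0; 24 bits remain
Read 3: bits[16:28] width=12 -> value=3476 (bin 110110010100); offset now 28 = byte 3 bit 4; 12 bits remain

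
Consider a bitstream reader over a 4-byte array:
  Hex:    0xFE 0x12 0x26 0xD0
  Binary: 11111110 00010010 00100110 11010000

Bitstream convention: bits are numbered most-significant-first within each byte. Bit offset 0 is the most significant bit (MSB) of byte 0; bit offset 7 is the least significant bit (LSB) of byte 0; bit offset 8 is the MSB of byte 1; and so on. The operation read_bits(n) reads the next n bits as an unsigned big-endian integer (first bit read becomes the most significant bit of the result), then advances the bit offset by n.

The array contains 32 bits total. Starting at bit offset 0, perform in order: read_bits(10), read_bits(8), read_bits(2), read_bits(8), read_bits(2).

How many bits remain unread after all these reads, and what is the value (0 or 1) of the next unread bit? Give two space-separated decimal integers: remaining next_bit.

Answer: 2 0

Derivation:
Read 1: bits[0:10] width=10 -> value=1016 (bin 1111111000); offset now 10 = byte 1 bit 2; 22 bits remain
Read 2: bits[10:18] width=8 -> value=72 (bin 01001000); offset now 18 = byte 2 bit 2; 14 bits remain
Read 3: bits[18:20] width=2 -> value=2 (bin 10); offset now 20 = byte 2 bit 4; 12 bits remain
Read 4: bits[20:28] width=8 -> value=109 (bin 01101101); offset now 28 = byte 3 bit 4; 4 bits remain
Read 5: bits[28:30] width=2 -> value=0 (bin 00); offset now 30 = byte 3 bit 6; 2 bits remain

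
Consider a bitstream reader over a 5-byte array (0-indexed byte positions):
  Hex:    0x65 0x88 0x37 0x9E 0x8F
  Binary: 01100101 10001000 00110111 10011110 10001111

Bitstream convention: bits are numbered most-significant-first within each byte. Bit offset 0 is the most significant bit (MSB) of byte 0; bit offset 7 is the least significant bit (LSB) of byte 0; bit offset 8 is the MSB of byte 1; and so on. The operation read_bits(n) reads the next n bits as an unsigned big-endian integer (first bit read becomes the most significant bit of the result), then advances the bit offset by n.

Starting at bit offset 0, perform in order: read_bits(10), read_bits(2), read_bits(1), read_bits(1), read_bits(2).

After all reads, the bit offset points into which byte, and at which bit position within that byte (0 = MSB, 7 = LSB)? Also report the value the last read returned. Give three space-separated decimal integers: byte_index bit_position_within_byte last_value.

Answer: 2 0 0

Derivation:
Read 1: bits[0:10] width=10 -> value=406 (bin 0110010110); offset now 10 = byte 1 bit 2; 30 bits remain
Read 2: bits[10:12] width=2 -> value=0 (bin 00); offset now 12 = byte 1 bit 4; 28 bits remain
Read 3: bits[12:13] width=1 -> value=1 (bin 1); offset now 13 = byte 1 bit 5; 27 bits remain
Read 4: bits[13:14] width=1 -> value=0 (bin 0); offset now 14 = byte 1 bit 6; 26 bits remain
Read 5: bits[14:16] width=2 -> value=0 (bin 00); offset now 16 = byte 2 bit 0; 24 bits remain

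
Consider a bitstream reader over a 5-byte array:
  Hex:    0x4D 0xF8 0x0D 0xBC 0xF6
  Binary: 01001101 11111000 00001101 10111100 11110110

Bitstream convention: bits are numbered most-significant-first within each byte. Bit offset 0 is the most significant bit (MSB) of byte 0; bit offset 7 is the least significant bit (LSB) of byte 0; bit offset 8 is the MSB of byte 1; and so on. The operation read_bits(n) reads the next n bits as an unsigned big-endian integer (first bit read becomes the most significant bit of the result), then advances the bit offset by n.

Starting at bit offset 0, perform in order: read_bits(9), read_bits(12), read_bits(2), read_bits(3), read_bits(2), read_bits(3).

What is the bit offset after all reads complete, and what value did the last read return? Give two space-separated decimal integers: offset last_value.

Answer: 31 6

Derivation:
Read 1: bits[0:9] width=9 -> value=155 (bin 010011011); offset now 9 = byte 1 bit 1; 31 bits remain
Read 2: bits[9:21] width=12 -> value=3841 (bin 111100000001); offset now 21 = byte 2 bit 5; 19 bits remain
Read 3: bits[21:23] width=2 -> value=2 (bin 10); offset now 23 = byte 2 bit 7; 17 bits remain
Read 4: bits[23:26] width=3 -> value=6 (bin 110); offset now 26 = byte 3 bit 2; 14 bits remain
Read 5: bits[26:28] width=2 -> value=3 (bin 11); offset now 28 = byte 3 bit 4; 12 bits remain
Read 6: bits[28:31] width=3 -> value=6 (bin 110); offset now 31 = byte 3 bit 7; 9 bits remain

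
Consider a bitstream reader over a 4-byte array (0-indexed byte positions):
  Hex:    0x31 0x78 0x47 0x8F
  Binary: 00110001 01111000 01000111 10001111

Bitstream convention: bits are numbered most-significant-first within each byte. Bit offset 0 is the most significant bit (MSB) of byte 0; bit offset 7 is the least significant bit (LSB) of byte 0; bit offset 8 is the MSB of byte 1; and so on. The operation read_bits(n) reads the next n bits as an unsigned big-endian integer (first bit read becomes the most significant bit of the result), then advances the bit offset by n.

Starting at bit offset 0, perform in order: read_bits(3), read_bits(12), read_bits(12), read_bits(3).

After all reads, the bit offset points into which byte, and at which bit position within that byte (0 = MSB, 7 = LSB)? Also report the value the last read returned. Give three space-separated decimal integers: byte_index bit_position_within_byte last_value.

Read 1: bits[0:3] width=3 -> value=1 (bin 001); offset now 3 = byte 0 bit 3; 29 bits remain
Read 2: bits[3:15] width=12 -> value=2236 (bin 100010111100); offset now 15 = byte 1 bit 7; 17 bits remain
Read 3: bits[15:27] width=12 -> value=572 (bin 001000111100); offset now 27 = byte 3 bit 3; 5 bits remain
Read 4: bits[27:30] width=3 -> value=3 (bin 011); offset now 30 = byte 3 bit 6; 2 bits remain

Answer: 3 6 3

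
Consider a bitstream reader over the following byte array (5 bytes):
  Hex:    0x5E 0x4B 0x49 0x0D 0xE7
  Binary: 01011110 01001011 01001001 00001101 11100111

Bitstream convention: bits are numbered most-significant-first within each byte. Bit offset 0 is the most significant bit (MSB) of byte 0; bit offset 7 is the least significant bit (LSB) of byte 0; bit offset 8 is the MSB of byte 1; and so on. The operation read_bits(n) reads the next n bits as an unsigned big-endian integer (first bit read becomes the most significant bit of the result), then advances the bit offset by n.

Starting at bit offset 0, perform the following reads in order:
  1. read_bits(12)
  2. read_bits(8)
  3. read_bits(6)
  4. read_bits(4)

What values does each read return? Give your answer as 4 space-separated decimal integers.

Answer: 1508 180 36 3

Derivation:
Read 1: bits[0:12] width=12 -> value=1508 (bin 010111100100); offset now 12 = byte 1 bit 4; 28 bits remain
Read 2: bits[12:20] width=8 -> value=180 (bin 10110100); offset now 20 = byte 2 bit 4; 20 bits remain
Read 3: bits[20:26] width=6 -> value=36 (bin 100100); offset now 26 = byte 3 bit 2; 14 bits remain
Read 4: bits[26:30] width=4 -> value=3 (bin 0011); offset now 30 = byte 3 bit 6; 10 bits remain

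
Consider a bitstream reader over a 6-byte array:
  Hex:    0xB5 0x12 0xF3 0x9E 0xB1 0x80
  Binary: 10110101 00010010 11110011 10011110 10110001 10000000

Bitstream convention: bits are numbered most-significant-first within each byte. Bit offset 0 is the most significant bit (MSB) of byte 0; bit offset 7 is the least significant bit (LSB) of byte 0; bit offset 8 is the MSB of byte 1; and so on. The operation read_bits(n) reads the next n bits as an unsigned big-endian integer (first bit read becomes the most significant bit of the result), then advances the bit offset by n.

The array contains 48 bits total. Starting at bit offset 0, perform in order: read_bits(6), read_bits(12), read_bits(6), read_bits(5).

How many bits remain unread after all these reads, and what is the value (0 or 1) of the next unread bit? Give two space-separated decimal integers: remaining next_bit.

Read 1: bits[0:6] width=6 -> value=45 (bin 101101); offset now 6 = byte 0 bit 6; 42 bits remain
Read 2: bits[6:18] width=12 -> value=1099 (bin 010001001011); offset now 18 = byte 2 bit 2; 30 bits remain
Read 3: bits[18:24] width=6 -> value=51 (bin 110011); offset now 24 = byte 3 bit 0; 24 bits remain
Read 4: bits[24:29] width=5 -> value=19 (bin 10011); offset now 29 = byte 3 bit 5; 19 bits remain

Answer: 19 1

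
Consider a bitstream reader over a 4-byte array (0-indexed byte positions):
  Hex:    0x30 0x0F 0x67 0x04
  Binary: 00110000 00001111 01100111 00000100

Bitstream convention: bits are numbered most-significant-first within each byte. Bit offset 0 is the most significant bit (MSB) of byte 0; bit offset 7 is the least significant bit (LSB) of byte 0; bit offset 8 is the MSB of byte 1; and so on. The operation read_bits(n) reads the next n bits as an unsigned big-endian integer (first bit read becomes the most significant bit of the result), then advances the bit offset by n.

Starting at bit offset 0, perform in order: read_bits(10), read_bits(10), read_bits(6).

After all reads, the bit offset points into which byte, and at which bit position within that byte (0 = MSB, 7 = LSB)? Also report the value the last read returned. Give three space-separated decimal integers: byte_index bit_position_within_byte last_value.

Read 1: bits[0:10] width=10 -> value=192 (bin 0011000000); offset now 10 = byte 1 bit 2; 22 bits remain
Read 2: bits[10:20] width=10 -> value=246 (bin 0011110110); offset now 20 = byte 2 bit 4; 12 bits remain
Read 3: bits[20:26] width=6 -> value=28 (bin 011100); offset now 26 = byte 3 bit 2; 6 bits remain

Answer: 3 2 28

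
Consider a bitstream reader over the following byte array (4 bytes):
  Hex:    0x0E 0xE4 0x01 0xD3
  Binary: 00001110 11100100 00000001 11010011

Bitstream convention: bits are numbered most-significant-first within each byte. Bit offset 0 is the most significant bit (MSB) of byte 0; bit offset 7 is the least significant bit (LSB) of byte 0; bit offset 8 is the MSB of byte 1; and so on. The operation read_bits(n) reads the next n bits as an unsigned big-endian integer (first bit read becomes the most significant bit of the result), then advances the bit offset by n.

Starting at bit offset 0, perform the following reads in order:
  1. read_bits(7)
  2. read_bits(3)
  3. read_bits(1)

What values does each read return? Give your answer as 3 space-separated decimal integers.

Answer: 7 3 1

Derivation:
Read 1: bits[0:7] width=7 -> value=7 (bin 0000111); offset now 7 = byte 0 bit 7; 25 bits remain
Read 2: bits[7:10] width=3 -> value=3 (bin 011); offset now 10 = byte 1 bit 2; 22 bits remain
Read 3: bits[10:11] width=1 -> value=1 (bin 1); offset now 11 = byte 1 bit 3; 21 bits remain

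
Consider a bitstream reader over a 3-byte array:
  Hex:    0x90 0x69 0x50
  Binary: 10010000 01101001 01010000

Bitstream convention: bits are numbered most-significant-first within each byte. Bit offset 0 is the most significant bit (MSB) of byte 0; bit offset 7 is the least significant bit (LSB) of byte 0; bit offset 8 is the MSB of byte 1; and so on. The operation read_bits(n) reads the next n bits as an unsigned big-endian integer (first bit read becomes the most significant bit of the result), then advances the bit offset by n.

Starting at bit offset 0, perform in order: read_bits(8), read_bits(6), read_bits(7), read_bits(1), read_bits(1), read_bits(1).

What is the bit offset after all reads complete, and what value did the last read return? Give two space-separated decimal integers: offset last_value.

Read 1: bits[0:8] width=8 -> value=144 (bin 10010000); offset now 8 = byte 1 bit 0; 16 bits remain
Read 2: bits[8:14] width=6 -> value=26 (bin 011010); offset now 14 = byte 1 bit 6; 10 bits remain
Read 3: bits[14:21] width=7 -> value=42 (bin 0101010); offset now 21 = byte 2 bit 5; 3 bits remain
Read 4: bits[21:22] width=1 -> value=0 (bin 0); offset now 22 = byte 2 bit 6; 2 bits remain
Read 5: bits[22:23] width=1 -> value=0 (bin 0); offset now 23 = byte 2 bit 7; 1 bits remain
Read 6: bits[23:24] width=1 -> value=0 (bin 0); offset now 24 = byte 3 bit 0; 0 bits remain

Answer: 24 0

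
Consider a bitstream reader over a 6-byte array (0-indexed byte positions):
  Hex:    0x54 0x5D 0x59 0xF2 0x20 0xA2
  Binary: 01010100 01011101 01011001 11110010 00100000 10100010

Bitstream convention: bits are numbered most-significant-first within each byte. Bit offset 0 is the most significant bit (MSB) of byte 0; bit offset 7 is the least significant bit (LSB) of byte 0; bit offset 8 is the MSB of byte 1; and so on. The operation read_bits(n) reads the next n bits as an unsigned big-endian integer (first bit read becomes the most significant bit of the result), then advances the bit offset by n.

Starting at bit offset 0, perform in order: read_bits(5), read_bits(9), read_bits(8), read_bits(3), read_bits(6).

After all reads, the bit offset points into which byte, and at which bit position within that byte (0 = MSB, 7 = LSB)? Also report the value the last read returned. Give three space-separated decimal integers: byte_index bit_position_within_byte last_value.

Answer: 3 7 57

Derivation:
Read 1: bits[0:5] width=5 -> value=10 (bin 01010); offset now 5 = byte 0 bit 5; 43 bits remain
Read 2: bits[5:14] width=9 -> value=279 (bin 100010111); offset now 14 = byte 1 bit 6; 34 bits remain
Read 3: bits[14:22] width=8 -> value=86 (bin 01010110); offset now 22 = byte 2 bit 6; 26 bits remain
Read 4: bits[22:25] width=3 -> value=3 (bin 011); offset now 25 = byte 3 bit 1; 23 bits remain
Read 5: bits[25:31] width=6 -> value=57 (bin 111001); offset now 31 = byte 3 bit 7; 17 bits remain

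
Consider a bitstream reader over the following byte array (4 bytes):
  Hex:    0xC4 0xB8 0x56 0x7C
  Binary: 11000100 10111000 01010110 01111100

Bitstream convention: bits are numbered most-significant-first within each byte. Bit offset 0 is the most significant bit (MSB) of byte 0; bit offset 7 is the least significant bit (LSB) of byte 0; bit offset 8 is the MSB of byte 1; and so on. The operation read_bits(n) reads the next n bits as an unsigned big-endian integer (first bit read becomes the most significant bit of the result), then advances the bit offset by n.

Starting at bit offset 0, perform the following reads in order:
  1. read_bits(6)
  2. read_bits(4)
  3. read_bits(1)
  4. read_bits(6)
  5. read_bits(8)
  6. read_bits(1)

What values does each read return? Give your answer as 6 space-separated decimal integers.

Read 1: bits[0:6] width=6 -> value=49 (bin 110001); offset now 6 = byte 0 bit 6; 26 bits remain
Read 2: bits[6:10] width=4 -> value=2 (bin 0010); offset now 10 = byte 1 bit 2; 22 bits remain
Read 3: bits[10:11] width=1 -> value=1 (bin 1); offset now 11 = byte 1 bit 3; 21 bits remain
Read 4: bits[11:17] width=6 -> value=48 (bin 110000); offset now 17 = byte 2 bit 1; 15 bits remain
Read 5: bits[17:25] width=8 -> value=172 (bin 10101100); offset now 25 = byte 3 bit 1; 7 bits remain
Read 6: bits[25:26] width=1 -> value=1 (bin 1); offset now 26 = byte 3 bit 2; 6 bits remain

Answer: 49 2 1 48 172 1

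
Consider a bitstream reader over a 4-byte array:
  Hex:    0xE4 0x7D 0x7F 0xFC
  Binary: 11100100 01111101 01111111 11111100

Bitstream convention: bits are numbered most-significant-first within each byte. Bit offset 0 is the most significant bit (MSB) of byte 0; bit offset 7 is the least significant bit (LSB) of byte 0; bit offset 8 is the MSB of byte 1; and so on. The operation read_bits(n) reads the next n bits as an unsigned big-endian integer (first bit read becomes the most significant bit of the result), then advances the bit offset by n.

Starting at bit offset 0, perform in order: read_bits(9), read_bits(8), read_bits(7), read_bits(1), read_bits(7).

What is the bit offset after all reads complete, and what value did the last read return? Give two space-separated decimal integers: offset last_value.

Read 1: bits[0:9] width=9 -> value=456 (bin 111001000); offset now 9 = byte 1 bit 1; 23 bits remain
Read 2: bits[9:17] width=8 -> value=250 (bin 11111010); offset now 17 = byte 2 bit 1; 15 bits remain
Read 3: bits[17:24] width=7 -> value=127 (bin 1111111); offset now 24 = byte 3 bit 0; 8 bits remain
Read 4: bits[24:25] width=1 -> value=1 (bin 1); offset now 25 = byte 3 bit 1; 7 bits remain
Read 5: bits[25:32] width=7 -> value=124 (bin 1111100); offset now 32 = byte 4 bit 0; 0 bits remain

Answer: 32 124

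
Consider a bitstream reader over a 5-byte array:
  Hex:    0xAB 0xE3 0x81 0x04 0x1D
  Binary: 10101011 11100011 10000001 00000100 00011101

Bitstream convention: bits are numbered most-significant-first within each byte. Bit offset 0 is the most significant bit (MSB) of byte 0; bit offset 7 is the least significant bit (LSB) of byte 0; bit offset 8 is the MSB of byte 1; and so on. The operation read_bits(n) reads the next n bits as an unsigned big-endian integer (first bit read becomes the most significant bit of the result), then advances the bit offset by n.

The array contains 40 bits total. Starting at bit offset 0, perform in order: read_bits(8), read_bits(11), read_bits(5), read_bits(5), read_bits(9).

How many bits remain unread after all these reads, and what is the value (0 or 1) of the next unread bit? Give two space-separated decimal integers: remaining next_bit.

Read 1: bits[0:8] width=8 -> value=171 (bin 10101011); offset now 8 = byte 1 bit 0; 32 bits remain
Read 2: bits[8:19] width=11 -> value=1820 (bin 11100011100); offset now 19 = byte 2 bit 3; 21 bits remain
Read 3: bits[19:24] width=5 -> value=1 (bin 00001); offset now 24 = byte 3 bit 0; 16 bits remain
Read 4: bits[24:29] width=5 -> value=0 (bin 00000); offset now 29 = byte 3 bit 5; 11 bits remain
Read 5: bits[29:38] width=9 -> value=263 (bin 100000111); offset now 38 = byte 4 bit 6; 2 bits remain

Answer: 2 0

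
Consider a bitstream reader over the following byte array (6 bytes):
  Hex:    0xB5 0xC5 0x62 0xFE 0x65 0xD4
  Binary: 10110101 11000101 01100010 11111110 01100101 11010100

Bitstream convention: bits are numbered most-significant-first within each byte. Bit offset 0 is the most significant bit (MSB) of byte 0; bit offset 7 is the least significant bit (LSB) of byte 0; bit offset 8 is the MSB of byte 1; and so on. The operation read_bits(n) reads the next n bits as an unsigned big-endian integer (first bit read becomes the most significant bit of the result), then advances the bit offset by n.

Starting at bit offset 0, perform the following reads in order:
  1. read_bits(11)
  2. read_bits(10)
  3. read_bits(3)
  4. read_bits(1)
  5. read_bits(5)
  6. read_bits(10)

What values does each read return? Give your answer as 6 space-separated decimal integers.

Answer: 1454 172 2 1 31 613

Derivation:
Read 1: bits[0:11] width=11 -> value=1454 (bin 10110101110); offset now 11 = byte 1 bit 3; 37 bits remain
Read 2: bits[11:21] width=10 -> value=172 (bin 0010101100); offset now 21 = byte 2 bit 5; 27 bits remain
Read 3: bits[21:24] width=3 -> value=2 (bin 010); offset now 24 = byte 3 bit 0; 24 bits remain
Read 4: bits[24:25] width=1 -> value=1 (bin 1); offset now 25 = byte 3 bit 1; 23 bits remain
Read 5: bits[25:30] width=5 -> value=31 (bin 11111); offset now 30 = byte 3 bit 6; 18 bits remain
Read 6: bits[30:40] width=10 -> value=613 (bin 1001100101); offset now 40 = byte 5 bit 0; 8 bits remain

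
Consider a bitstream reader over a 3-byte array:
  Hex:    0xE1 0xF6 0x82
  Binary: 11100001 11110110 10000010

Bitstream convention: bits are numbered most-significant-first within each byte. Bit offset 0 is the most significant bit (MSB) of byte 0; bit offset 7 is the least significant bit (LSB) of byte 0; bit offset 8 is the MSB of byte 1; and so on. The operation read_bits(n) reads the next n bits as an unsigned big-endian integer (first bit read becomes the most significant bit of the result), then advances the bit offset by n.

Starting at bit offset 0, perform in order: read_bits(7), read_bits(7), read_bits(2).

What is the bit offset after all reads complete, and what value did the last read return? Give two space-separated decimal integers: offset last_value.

Read 1: bits[0:7] width=7 -> value=112 (bin 1110000); offset now 7 = byte 0 bit 7; 17 bits remain
Read 2: bits[7:14] width=7 -> value=125 (bin 1111101); offset now 14 = byte 1 bit 6; 10 bits remain
Read 3: bits[14:16] width=2 -> value=2 (bin 10); offset now 16 = byte 2 bit 0; 8 bits remain

Answer: 16 2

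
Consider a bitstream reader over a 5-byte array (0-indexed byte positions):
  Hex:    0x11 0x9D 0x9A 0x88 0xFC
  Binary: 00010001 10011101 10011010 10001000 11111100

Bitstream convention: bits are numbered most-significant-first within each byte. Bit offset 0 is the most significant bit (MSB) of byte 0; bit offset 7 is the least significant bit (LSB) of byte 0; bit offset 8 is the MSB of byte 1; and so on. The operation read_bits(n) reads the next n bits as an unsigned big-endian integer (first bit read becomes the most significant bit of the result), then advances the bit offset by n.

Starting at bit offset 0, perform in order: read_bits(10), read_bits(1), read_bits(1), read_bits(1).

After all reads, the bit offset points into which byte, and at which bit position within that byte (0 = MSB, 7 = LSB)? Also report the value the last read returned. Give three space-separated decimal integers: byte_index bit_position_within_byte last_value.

Read 1: bits[0:10] width=10 -> value=70 (bin 0001000110); offset now 10 = byte 1 bit 2; 30 bits remain
Read 2: bits[10:11] width=1 -> value=0 (bin 0); offset now 11 = byte 1 bit 3; 29 bits remain
Read 3: bits[11:12] width=1 -> value=1 (bin 1); offset now 12 = byte 1 bit 4; 28 bits remain
Read 4: bits[12:13] width=1 -> value=1 (bin 1); offset now 13 = byte 1 bit 5; 27 bits remain

Answer: 1 5 1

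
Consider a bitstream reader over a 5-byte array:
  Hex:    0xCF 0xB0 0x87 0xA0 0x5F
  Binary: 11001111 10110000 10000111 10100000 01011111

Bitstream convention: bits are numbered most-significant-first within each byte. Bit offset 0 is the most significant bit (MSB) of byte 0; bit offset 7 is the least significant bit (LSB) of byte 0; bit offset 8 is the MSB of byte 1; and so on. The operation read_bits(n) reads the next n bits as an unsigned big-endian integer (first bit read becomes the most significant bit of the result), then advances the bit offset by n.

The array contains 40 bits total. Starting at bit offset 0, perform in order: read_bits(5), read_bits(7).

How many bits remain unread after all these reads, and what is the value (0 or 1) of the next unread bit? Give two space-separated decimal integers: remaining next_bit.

Read 1: bits[0:5] width=5 -> value=25 (bin 11001); offset now 5 = byte 0 bit 5; 35 bits remain
Read 2: bits[5:12] width=7 -> value=123 (bin 1111011); offset now 12 = byte 1 bit 4; 28 bits remain

Answer: 28 0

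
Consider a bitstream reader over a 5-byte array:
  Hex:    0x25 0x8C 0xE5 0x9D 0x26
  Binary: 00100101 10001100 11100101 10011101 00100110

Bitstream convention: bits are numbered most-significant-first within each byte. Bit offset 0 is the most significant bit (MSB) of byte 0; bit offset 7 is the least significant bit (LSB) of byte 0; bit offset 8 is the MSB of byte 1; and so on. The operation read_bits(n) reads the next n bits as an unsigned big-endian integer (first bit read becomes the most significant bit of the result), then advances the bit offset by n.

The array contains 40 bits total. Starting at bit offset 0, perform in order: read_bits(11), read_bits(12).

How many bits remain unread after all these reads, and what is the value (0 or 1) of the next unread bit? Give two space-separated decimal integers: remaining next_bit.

Read 1: bits[0:11] width=11 -> value=300 (bin 00100101100); offset now 11 = byte 1 bit 3; 29 bits remain
Read 2: bits[11:23] width=12 -> value=1650 (bin 011001110010); offset now 23 = byte 2 bit 7; 17 bits remain

Answer: 17 1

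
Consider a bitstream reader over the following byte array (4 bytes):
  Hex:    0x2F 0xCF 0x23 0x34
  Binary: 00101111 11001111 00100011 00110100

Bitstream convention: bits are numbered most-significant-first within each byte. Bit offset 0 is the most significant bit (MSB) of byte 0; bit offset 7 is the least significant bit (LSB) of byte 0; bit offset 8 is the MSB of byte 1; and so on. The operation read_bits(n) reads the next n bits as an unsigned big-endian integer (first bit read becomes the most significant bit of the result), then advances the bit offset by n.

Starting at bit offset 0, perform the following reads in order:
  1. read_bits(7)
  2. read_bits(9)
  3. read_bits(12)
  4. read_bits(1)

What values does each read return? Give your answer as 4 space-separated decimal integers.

Answer: 23 463 563 0

Derivation:
Read 1: bits[0:7] width=7 -> value=23 (bin 0010111); offset now 7 = byte 0 bit 7; 25 bits remain
Read 2: bits[7:16] width=9 -> value=463 (bin 111001111); offset now 16 = byte 2 bit 0; 16 bits remain
Read 3: bits[16:28] width=12 -> value=563 (bin 001000110011); offset now 28 = byte 3 bit 4; 4 bits remain
Read 4: bits[28:29] width=1 -> value=0 (bin 0); offset now 29 = byte 3 bit 5; 3 bits remain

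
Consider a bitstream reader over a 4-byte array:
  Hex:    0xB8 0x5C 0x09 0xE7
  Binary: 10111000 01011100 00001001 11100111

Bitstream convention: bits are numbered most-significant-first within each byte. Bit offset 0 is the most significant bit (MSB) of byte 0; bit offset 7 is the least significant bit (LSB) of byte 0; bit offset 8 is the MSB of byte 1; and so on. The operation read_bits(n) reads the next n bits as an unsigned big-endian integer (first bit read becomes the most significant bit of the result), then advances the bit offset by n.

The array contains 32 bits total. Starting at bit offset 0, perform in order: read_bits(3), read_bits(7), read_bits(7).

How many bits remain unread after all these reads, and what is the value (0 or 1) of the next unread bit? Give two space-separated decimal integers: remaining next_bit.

Read 1: bits[0:3] width=3 -> value=5 (bin 101); offset now 3 = byte 0 bit 3; 29 bits remain
Read 2: bits[3:10] width=7 -> value=97 (bin 1100001); offset now 10 = byte 1 bit 2; 22 bits remain
Read 3: bits[10:17] width=7 -> value=56 (bin 0111000); offset now 17 = byte 2 bit 1; 15 bits remain

Answer: 15 0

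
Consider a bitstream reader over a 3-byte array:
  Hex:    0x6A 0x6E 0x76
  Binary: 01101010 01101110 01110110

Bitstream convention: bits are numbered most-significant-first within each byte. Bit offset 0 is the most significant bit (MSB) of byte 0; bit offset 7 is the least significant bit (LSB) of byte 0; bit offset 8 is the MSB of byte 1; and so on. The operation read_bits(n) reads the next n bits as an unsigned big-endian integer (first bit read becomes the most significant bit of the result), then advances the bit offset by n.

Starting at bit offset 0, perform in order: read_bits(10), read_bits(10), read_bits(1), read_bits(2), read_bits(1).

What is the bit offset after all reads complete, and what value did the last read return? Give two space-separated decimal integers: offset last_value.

Read 1: bits[0:10] width=10 -> value=425 (bin 0110101001); offset now 10 = byte 1 bit 2; 14 bits remain
Read 2: bits[10:20] width=10 -> value=743 (bin 1011100111); offset now 20 = byte 2 bit 4; 4 bits remain
Read 3: bits[20:21] width=1 -> value=0 (bin 0); offset now 21 = byte 2 bit 5; 3 bits remain
Read 4: bits[21:23] width=2 -> value=3 (bin 11); offset now 23 = byte 2 bit 7; 1 bits remain
Read 5: bits[23:24] width=1 -> value=0 (bin 0); offset now 24 = byte 3 bit 0; 0 bits remain

Answer: 24 0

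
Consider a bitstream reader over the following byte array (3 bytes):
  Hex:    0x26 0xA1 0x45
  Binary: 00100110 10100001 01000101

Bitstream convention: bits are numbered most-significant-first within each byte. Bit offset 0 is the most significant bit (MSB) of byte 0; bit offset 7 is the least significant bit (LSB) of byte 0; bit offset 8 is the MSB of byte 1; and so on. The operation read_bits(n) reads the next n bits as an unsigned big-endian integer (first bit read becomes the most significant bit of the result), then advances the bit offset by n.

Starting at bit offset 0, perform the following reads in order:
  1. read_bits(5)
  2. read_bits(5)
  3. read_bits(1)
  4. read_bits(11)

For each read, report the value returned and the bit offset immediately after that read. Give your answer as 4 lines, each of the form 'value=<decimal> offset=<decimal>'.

Answer: value=4 offset=5
value=26 offset=10
value=1 offset=11
value=81 offset=22

Derivation:
Read 1: bits[0:5] width=5 -> value=4 (bin 00100); offset now 5 = byte 0 bit 5; 19 bits remain
Read 2: bits[5:10] width=5 -> value=26 (bin 11010); offset now 10 = byte 1 bit 2; 14 bits remain
Read 3: bits[10:11] width=1 -> value=1 (bin 1); offset now 11 = byte 1 bit 3; 13 bits remain
Read 4: bits[11:22] width=11 -> value=81 (bin 00001010001); offset now 22 = byte 2 bit 6; 2 bits remain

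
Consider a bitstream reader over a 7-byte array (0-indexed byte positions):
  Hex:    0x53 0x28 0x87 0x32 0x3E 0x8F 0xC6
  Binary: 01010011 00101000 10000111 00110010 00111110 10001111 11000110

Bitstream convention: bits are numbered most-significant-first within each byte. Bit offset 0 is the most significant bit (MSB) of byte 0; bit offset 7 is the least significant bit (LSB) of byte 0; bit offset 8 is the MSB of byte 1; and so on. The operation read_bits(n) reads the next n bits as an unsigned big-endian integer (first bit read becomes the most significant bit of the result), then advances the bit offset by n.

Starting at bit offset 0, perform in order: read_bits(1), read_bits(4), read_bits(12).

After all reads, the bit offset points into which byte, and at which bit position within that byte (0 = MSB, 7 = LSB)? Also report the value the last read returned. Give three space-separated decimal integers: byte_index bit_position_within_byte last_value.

Answer: 2 1 1617

Derivation:
Read 1: bits[0:1] width=1 -> value=0 (bin 0); offset now 1 = byte 0 bit 1; 55 bits remain
Read 2: bits[1:5] width=4 -> value=10 (bin 1010); offset now 5 = byte 0 bit 5; 51 bits remain
Read 3: bits[5:17] width=12 -> value=1617 (bin 011001010001); offset now 17 = byte 2 bit 1; 39 bits remain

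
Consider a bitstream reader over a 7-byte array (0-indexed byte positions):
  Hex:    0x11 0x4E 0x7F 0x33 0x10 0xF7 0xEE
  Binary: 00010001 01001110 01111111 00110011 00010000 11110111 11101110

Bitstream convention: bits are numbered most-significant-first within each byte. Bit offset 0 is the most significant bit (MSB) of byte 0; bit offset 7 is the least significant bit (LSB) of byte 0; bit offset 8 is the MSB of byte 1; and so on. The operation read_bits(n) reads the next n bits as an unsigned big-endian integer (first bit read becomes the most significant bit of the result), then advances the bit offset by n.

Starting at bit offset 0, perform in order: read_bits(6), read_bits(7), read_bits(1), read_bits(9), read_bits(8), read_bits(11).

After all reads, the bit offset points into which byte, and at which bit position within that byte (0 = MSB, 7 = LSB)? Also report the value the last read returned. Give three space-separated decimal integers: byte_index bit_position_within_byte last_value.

Read 1: bits[0:6] width=6 -> value=4 (bin 000100); offset now 6 = byte 0 bit 6; 50 bits remain
Read 2: bits[6:13] width=7 -> value=41 (bin 0101001); offset now 13 = byte 1 bit 5; 43 bits remain
Read 3: bits[13:14] width=1 -> value=1 (bin 1); offset now 14 = byte 1 bit 6; 42 bits remain
Read 4: bits[14:23] width=9 -> value=319 (bin 100111111); offset now 23 = byte 2 bit 7; 33 bits remain
Read 5: bits[23:31] width=8 -> value=153 (bin 10011001); offset now 31 = byte 3 bit 7; 25 bits remain
Read 6: bits[31:42] width=11 -> value=1091 (bin 10001000011); offset now 42 = byte 5 bit 2; 14 bits remain

Answer: 5 2 1091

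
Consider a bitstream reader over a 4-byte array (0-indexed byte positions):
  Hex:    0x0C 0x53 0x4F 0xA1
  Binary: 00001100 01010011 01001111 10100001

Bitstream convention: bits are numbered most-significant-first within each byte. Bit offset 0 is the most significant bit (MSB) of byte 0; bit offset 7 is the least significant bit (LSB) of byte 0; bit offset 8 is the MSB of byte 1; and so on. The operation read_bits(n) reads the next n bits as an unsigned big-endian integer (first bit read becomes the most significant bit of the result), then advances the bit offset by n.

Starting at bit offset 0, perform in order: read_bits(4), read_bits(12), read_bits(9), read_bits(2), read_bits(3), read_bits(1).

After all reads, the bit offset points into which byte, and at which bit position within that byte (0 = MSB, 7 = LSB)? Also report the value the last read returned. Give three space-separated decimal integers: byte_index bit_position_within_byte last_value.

Answer: 3 7 0

Derivation:
Read 1: bits[0:4] width=4 -> value=0 (bin 0000); offset now 4 = byte 0 bit 4; 28 bits remain
Read 2: bits[4:16] width=12 -> value=3155 (bin 110001010011); offset now 16 = byte 2 bit 0; 16 bits remain
Read 3: bits[16:25] width=9 -> value=159 (bin 010011111); offset now 25 = byte 3 bit 1; 7 bits remain
Read 4: bits[25:27] width=2 -> value=1 (bin 01); offset now 27 = byte 3 bit 3; 5 bits remain
Read 5: bits[27:30] width=3 -> value=0 (bin 000); offset now 30 = byte 3 bit 6; 2 bits remain
Read 6: bits[30:31] width=1 -> value=0 (bin 0); offset now 31 = byte 3 bit 7; 1 bits remain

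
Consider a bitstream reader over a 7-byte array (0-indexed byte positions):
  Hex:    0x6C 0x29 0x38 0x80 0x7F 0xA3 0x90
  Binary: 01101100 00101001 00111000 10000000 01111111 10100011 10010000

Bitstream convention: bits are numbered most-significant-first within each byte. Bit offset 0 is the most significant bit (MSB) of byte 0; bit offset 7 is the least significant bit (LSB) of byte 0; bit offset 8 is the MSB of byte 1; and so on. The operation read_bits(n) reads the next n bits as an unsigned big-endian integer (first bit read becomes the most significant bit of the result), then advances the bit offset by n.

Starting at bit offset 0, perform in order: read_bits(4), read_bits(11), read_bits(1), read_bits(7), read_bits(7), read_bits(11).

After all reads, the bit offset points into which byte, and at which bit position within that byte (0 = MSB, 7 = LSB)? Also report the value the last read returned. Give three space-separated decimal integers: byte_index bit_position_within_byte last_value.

Read 1: bits[0:4] width=4 -> value=6 (bin 0110); offset now 4 = byte 0 bit 4; 52 bits remain
Read 2: bits[4:15] width=11 -> value=1556 (bin 11000010100); offset now 15 = byte 1 bit 7; 41 bits remain
Read 3: bits[15:16] width=1 -> value=1 (bin 1); offset now 16 = byte 2 bit 0; 40 bits remain
Read 4: bits[16:23] width=7 -> value=28 (bin 0011100); offset now 23 = byte 2 bit 7; 33 bits remain
Read 5: bits[23:30] width=7 -> value=32 (bin 0100000); offset now 30 = byte 3 bit 6; 26 bits remain
Read 6: bits[30:41] width=11 -> value=255 (bin 00011111111); offset now 41 = byte 5 bit 1; 15 bits remain

Answer: 5 1 255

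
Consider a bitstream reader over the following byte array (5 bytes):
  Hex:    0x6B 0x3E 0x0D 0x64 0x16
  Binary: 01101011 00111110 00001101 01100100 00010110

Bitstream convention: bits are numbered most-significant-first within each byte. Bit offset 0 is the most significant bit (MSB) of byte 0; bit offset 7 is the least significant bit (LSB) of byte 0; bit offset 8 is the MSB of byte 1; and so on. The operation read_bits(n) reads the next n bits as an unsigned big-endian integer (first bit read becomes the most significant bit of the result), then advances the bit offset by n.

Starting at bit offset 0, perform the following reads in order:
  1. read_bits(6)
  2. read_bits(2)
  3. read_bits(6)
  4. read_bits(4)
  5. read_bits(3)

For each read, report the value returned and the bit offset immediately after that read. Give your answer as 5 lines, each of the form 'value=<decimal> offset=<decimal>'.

Answer: value=26 offset=6
value=3 offset=8
value=15 offset=14
value=8 offset=18
value=1 offset=21

Derivation:
Read 1: bits[0:6] width=6 -> value=26 (bin 011010); offset now 6 = byte 0 bit 6; 34 bits remain
Read 2: bits[6:8] width=2 -> value=3 (bin 11); offset now 8 = byte 1 bit 0; 32 bits remain
Read 3: bits[8:14] width=6 -> value=15 (bin 001111); offset now 14 = byte 1 bit 6; 26 bits remain
Read 4: bits[14:18] width=4 -> value=8 (bin 1000); offset now 18 = byte 2 bit 2; 22 bits remain
Read 5: bits[18:21] width=3 -> value=1 (bin 001); offset now 21 = byte 2 bit 5; 19 bits remain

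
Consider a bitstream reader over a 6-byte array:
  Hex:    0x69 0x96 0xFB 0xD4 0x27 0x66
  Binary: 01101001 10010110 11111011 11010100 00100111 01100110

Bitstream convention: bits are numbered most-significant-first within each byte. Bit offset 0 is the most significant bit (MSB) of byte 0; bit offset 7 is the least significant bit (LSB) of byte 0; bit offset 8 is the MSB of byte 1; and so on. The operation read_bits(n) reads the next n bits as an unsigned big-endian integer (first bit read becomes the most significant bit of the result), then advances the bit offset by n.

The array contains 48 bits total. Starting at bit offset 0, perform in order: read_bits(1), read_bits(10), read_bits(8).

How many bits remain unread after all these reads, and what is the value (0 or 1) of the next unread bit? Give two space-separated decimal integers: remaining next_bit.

Answer: 29 1

Derivation:
Read 1: bits[0:1] width=1 -> value=0 (bin 0); offset now 1 = byte 0 bit 1; 47 bits remain
Read 2: bits[1:11] width=10 -> value=844 (bin 1101001100); offset now 11 = byte 1 bit 3; 37 bits remain
Read 3: bits[11:19] width=8 -> value=183 (bin 10110111); offset now 19 = byte 2 bit 3; 29 bits remain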